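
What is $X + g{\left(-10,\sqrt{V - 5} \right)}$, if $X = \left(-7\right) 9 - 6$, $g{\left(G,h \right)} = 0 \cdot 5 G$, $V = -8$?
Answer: $-69$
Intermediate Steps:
$g{\left(G,h \right)} = 0$ ($g{\left(G,h \right)} = 0 G = 0$)
$X = -69$ ($X = -63 - 6 = -69$)
$X + g{\left(-10,\sqrt{V - 5} \right)} = -69 + 0 = -69$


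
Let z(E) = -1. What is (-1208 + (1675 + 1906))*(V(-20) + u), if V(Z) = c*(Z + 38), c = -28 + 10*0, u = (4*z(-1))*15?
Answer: -1338372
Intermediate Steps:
u = -60 (u = (4*(-1))*15 = -4*15 = -60)
c = -28 (c = -28 + 0 = -28)
V(Z) = -1064 - 28*Z (V(Z) = -28*(Z + 38) = -28*(38 + Z) = -1064 - 28*Z)
(-1208 + (1675 + 1906))*(V(-20) + u) = (-1208 + (1675 + 1906))*((-1064 - 28*(-20)) - 60) = (-1208 + 3581)*((-1064 + 560) - 60) = 2373*(-504 - 60) = 2373*(-564) = -1338372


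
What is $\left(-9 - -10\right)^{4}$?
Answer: $1$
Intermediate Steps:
$\left(-9 - -10\right)^{4} = \left(-9 + 10\right)^{4} = 1^{4} = 1$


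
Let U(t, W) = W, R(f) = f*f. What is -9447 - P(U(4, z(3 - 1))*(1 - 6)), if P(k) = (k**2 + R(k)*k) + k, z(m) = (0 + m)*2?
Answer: -1827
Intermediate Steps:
R(f) = f**2
z(m) = 2*m (z(m) = m*2 = 2*m)
P(k) = k + k**2 + k**3 (P(k) = (k**2 + k**2*k) + k = (k**2 + k**3) + k = k + k**2 + k**3)
-9447 - P(U(4, z(3 - 1))*(1 - 6)) = -9447 - (2*(3 - 1))*(1 - 6)*(1 + (2*(3 - 1))*(1 - 6) + ((2*(3 - 1))*(1 - 6))**2) = -9447 - (2*2)*(-5)*(1 + (2*2)*(-5) + ((2*2)*(-5))**2) = -9447 - 4*(-5)*(1 + 4*(-5) + (4*(-5))**2) = -9447 - (-20)*(1 - 20 + (-20)**2) = -9447 - (-20)*(1 - 20 + 400) = -9447 - (-20)*381 = -9447 - 1*(-7620) = -9447 + 7620 = -1827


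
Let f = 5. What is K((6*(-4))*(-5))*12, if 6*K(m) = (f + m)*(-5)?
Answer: -1250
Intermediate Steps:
K(m) = -25/6 - 5*m/6 (K(m) = ((5 + m)*(-5))/6 = (-25 - 5*m)/6 = -25/6 - 5*m/6)
K((6*(-4))*(-5))*12 = (-25/6 - 5*6*(-4)*(-5)/6)*12 = (-25/6 - (-20)*(-5))*12 = (-25/6 - ⅚*120)*12 = (-25/6 - 100)*12 = -625/6*12 = -1250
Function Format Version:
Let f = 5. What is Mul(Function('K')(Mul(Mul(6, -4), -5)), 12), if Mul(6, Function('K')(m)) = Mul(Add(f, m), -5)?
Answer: -1250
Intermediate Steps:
Function('K')(m) = Add(Rational(-25, 6), Mul(Rational(-5, 6), m)) (Function('K')(m) = Mul(Rational(1, 6), Mul(Add(5, m), -5)) = Mul(Rational(1, 6), Add(-25, Mul(-5, m))) = Add(Rational(-25, 6), Mul(Rational(-5, 6), m)))
Mul(Function('K')(Mul(Mul(6, -4), -5)), 12) = Mul(Add(Rational(-25, 6), Mul(Rational(-5, 6), Mul(Mul(6, -4), -5))), 12) = Mul(Add(Rational(-25, 6), Mul(Rational(-5, 6), Mul(-24, -5))), 12) = Mul(Add(Rational(-25, 6), Mul(Rational(-5, 6), 120)), 12) = Mul(Add(Rational(-25, 6), -100), 12) = Mul(Rational(-625, 6), 12) = -1250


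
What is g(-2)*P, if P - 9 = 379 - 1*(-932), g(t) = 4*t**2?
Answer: 21120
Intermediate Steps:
P = 1320 (P = 9 + (379 - 1*(-932)) = 9 + (379 + 932) = 9 + 1311 = 1320)
g(-2)*P = (4*(-2)**2)*1320 = (4*4)*1320 = 16*1320 = 21120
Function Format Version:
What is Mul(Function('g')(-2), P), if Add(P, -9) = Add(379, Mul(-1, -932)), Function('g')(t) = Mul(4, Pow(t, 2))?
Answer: 21120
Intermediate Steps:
P = 1320 (P = Add(9, Add(379, Mul(-1, -932))) = Add(9, Add(379, 932)) = Add(9, 1311) = 1320)
Mul(Function('g')(-2), P) = Mul(Mul(4, Pow(-2, 2)), 1320) = Mul(Mul(4, 4), 1320) = Mul(16, 1320) = 21120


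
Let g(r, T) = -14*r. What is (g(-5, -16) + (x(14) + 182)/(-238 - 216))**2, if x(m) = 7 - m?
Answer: 998876025/206116 ≈ 4846.2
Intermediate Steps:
(g(-5, -16) + (x(14) + 182)/(-238 - 216))**2 = (-14*(-5) + ((7 - 1*14) + 182)/(-238 - 216))**2 = (70 + ((7 - 14) + 182)/(-454))**2 = (70 + (-7 + 182)*(-1/454))**2 = (70 + 175*(-1/454))**2 = (70 - 175/454)**2 = (31605/454)**2 = 998876025/206116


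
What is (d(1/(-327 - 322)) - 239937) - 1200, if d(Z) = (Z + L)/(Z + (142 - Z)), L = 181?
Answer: -11111293089/46079 ≈ -2.4114e+5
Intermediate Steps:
d(Z) = 181/142 + Z/142 (d(Z) = (Z + 181)/(Z + (142 - Z)) = (181 + Z)/142 = (181 + Z)*(1/142) = 181/142 + Z/142)
(d(1/(-327 - 322)) - 239937) - 1200 = ((181/142 + 1/(142*(-327 - 322))) - 239937) - 1200 = ((181/142 + (1/142)/(-649)) - 239937) - 1200 = ((181/142 + (1/142)*(-1/649)) - 239937) - 1200 = ((181/142 - 1/92158) - 239937) - 1200 = (58734/46079 - 239937) - 1200 = -11055998289/46079 - 1200 = -11111293089/46079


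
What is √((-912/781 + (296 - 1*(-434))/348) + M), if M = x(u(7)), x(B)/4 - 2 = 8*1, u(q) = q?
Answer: 7*√15425735622/135894 ≈ 6.3977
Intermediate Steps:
x(B) = 40 (x(B) = 8 + 4*(8*1) = 8 + 4*8 = 8 + 32 = 40)
M = 40
√((-912/781 + (296 - 1*(-434))/348) + M) = √((-912/781 + (296 - 1*(-434))/348) + 40) = √((-912*1/781 + (296 + 434)*(1/348)) + 40) = √((-912/781 + 730*(1/348)) + 40) = √((-912/781 + 365/174) + 40) = √(126377/135894 + 40) = √(5562137/135894) = 7*√15425735622/135894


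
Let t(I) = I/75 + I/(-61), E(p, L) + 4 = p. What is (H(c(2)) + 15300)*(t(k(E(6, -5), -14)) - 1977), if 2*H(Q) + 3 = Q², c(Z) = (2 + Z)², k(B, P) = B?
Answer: -279059306959/9150 ≈ -3.0498e+7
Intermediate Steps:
E(p, L) = -4 + p
t(I) = -14*I/4575 (t(I) = I*(1/75) + I*(-1/61) = I/75 - I/61 = -14*I/4575)
H(Q) = -3/2 + Q²/2
(H(c(2)) + 15300)*(t(k(E(6, -5), -14)) - 1977) = ((-3/2 + ((2 + 2)²)²/2) + 15300)*(-14*(-4 + 6)/4575 - 1977) = ((-3/2 + (4²)²/2) + 15300)*(-14/4575*2 - 1977) = ((-3/2 + (½)*16²) + 15300)*(-28/4575 - 1977) = ((-3/2 + (½)*256) + 15300)*(-9044803/4575) = ((-3/2 + 128) + 15300)*(-9044803/4575) = (253/2 + 15300)*(-9044803/4575) = (30853/2)*(-9044803/4575) = -279059306959/9150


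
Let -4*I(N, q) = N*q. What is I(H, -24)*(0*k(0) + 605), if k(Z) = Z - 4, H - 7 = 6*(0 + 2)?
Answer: 68970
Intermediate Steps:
H = 19 (H = 7 + 6*(0 + 2) = 7 + 6*2 = 7 + 12 = 19)
k(Z) = -4 + Z
I(N, q) = -N*q/4
I(H, -24)*(0*k(0) + 605) = (-¼*19*(-24))*(0*(-4 + 0) + 605) = 114*(0*(-4) + 605) = 114*(0 + 605) = 114*605 = 68970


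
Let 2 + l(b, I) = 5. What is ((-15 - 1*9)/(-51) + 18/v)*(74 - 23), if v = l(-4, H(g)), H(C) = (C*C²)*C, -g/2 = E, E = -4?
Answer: 330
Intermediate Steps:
g = 8 (g = -2*(-4) = 8)
H(C) = C⁴ (H(C) = C³*C = C⁴)
l(b, I) = 3 (l(b, I) = -2 + 5 = 3)
v = 3
((-15 - 1*9)/(-51) + 18/v)*(74 - 23) = ((-15 - 1*9)/(-51) + 18/3)*(74 - 23) = ((-15 - 9)*(-1/51) + 18*(⅓))*51 = (-24*(-1/51) + 6)*51 = (8/17 + 6)*51 = (110/17)*51 = 330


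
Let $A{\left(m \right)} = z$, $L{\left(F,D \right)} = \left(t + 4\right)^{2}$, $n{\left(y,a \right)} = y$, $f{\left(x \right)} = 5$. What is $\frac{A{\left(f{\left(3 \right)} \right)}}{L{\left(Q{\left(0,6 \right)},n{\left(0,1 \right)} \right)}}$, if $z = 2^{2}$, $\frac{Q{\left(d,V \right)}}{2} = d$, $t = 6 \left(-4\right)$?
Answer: $\frac{1}{100} \approx 0.01$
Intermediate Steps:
$t = -24$
$Q{\left(d,V \right)} = 2 d$
$L{\left(F,D \right)} = 400$ ($L{\left(F,D \right)} = \left(-24 + 4\right)^{2} = \left(-20\right)^{2} = 400$)
$z = 4$
$A{\left(m \right)} = 4$
$\frac{A{\left(f{\left(3 \right)} \right)}}{L{\left(Q{\left(0,6 \right)},n{\left(0,1 \right)} \right)}} = \frac{4}{400} = 4 \cdot \frac{1}{400} = \frac{1}{100}$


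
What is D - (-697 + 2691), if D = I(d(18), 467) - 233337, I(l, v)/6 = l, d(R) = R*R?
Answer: -233387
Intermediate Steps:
d(R) = R²
I(l, v) = 6*l
D = -231393 (D = 6*18² - 233337 = 6*324 - 233337 = 1944 - 233337 = -231393)
D - (-697 + 2691) = -231393 - (-697 + 2691) = -231393 - 1*1994 = -231393 - 1994 = -233387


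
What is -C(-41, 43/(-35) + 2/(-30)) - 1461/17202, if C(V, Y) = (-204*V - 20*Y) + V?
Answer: -1005335245/120414 ≈ -8349.0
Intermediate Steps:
C(V, Y) = -203*V - 20*Y
-C(-41, 43/(-35) + 2/(-30)) - 1461/17202 = -(-203*(-41) - 20*(43/(-35) + 2/(-30))) - 1461/17202 = -(8323 - 20*(43*(-1/35) + 2*(-1/30))) - 1461/17202 = -(8323 - 20*(-43/35 - 1/15)) - 1*487/5734 = -(8323 - 20*(-136/105)) - 487/5734 = -(8323 + 544/21) - 487/5734 = -1*175327/21 - 487/5734 = -175327/21 - 487/5734 = -1005335245/120414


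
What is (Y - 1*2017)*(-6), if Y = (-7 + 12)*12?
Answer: 11742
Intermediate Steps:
Y = 60 (Y = 5*12 = 60)
(Y - 1*2017)*(-6) = (60 - 1*2017)*(-6) = (60 - 2017)*(-6) = -1957*(-6) = 11742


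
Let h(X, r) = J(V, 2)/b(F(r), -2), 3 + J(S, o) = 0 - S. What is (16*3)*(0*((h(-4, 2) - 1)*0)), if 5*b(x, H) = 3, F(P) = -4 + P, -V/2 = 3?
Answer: 0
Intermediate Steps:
V = -6 (V = -2*3 = -6)
J(S, o) = -3 - S (J(S, o) = -3 + (0 - S) = -3 - S)
b(x, H) = 3/5 (b(x, H) = (1/5)*3 = 3/5)
h(X, r) = 5 (h(X, r) = (-3 - 1*(-6))/(3/5) = (-3 + 6)*(5/3) = 3*(5/3) = 5)
(16*3)*(0*((h(-4, 2) - 1)*0)) = (16*3)*(0*((5 - 1)*0)) = 48*(0*(4*0)) = 48*(0*0) = 48*0 = 0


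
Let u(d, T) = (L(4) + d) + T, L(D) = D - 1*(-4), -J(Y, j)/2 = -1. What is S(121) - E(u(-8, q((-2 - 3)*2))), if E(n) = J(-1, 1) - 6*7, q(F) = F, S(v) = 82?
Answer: 122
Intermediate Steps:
J(Y, j) = 2 (J(Y, j) = -2*(-1) = 2)
L(D) = 4 + D (L(D) = D + 4 = 4 + D)
u(d, T) = 8 + T + d (u(d, T) = ((4 + 4) + d) + T = (8 + d) + T = 8 + T + d)
E(n) = -40 (E(n) = 2 - 6*7 = 2 - 42 = -40)
S(121) - E(u(-8, q((-2 - 3)*2))) = 82 - 1*(-40) = 82 + 40 = 122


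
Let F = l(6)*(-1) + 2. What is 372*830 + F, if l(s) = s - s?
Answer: 308762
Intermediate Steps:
l(s) = 0
F = 2 (F = 0*(-1) + 2 = 0 + 2 = 2)
372*830 + F = 372*830 + 2 = 308760 + 2 = 308762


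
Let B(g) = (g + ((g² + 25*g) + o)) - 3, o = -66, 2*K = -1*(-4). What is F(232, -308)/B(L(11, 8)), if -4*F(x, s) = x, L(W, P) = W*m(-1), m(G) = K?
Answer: -58/987 ≈ -0.058764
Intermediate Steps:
K = 2 (K = (-1*(-4))/2 = (½)*4 = 2)
m(G) = 2
L(W, P) = 2*W (L(W, P) = W*2 = 2*W)
F(x, s) = -x/4
B(g) = -69 + g² + 26*g (B(g) = (g + ((g² + 25*g) - 66)) - 3 = (g + (-66 + g² + 25*g)) - 3 = (-66 + g² + 26*g) - 3 = -69 + g² + 26*g)
F(232, -308)/B(L(11, 8)) = (-¼*232)/(-69 + (2*11)² + 26*(2*11)) = -58/(-69 + 22² + 26*22) = -58/(-69 + 484 + 572) = -58/987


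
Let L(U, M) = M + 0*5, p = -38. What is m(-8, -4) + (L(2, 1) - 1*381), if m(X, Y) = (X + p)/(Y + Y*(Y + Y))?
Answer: -5343/14 ≈ -381.64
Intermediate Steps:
m(X, Y) = (-38 + X)/(Y + 2*Y²) (m(X, Y) = (X - 38)/(Y + Y*(Y + Y)) = (-38 + X)/(Y + Y*(2*Y)) = (-38 + X)/(Y + 2*Y²))
L(U, M) = M (L(U, M) = M + 0 = M)
m(-8, -4) + (L(2, 1) - 1*381) = (-38 - 8)/((-4)*(1 + 2*(-4))) + (1 - 1*381) = -¼*(-46)/(1 - 8) + (1 - 381) = -¼*(-46)/(-7) - 380 = -¼*(-⅐)*(-46) - 380 = -23/14 - 380 = -5343/14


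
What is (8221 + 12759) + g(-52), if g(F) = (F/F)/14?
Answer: 293721/14 ≈ 20980.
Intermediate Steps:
g(F) = 1/14 (g(F) = 1*(1/14) = 1/14)
(8221 + 12759) + g(-52) = (8221 + 12759) + 1/14 = 20980 + 1/14 = 293721/14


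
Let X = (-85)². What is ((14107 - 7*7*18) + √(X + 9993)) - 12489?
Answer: 736 + √17218 ≈ 867.22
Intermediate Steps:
X = 7225
((14107 - 7*7*18) + √(X + 9993)) - 12489 = ((14107 - 7*7*18) + √(7225 + 9993)) - 12489 = ((14107 - 49*18) + √17218) - 12489 = ((14107 - 882) + √17218) - 12489 = (13225 + √17218) - 12489 = 736 + √17218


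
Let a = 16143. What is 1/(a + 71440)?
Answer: 1/87583 ≈ 1.1418e-5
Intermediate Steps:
1/(a + 71440) = 1/(16143 + 71440) = 1/87583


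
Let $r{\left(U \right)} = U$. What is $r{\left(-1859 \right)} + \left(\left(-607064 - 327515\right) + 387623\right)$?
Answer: $-548815$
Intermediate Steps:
$r{\left(-1859 \right)} + \left(\left(-607064 - 327515\right) + 387623\right) = -1859 + \left(\left(-607064 - 327515\right) + 387623\right) = -1859 + \left(-934579 + 387623\right) = -1859 - 546956 = -548815$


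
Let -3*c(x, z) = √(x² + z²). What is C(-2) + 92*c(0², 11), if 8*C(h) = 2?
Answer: -4045/12 ≈ -337.08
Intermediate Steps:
C(h) = ¼ (C(h) = (⅛)*2 = ¼)
c(x, z) = -√(x² + z²)/3
C(-2) + 92*c(0², 11) = ¼ + 92*(-√((0²)² + 11²)/3) = ¼ + 92*(-√(0² + 121)/3) = ¼ + 92*(-√(0 + 121)/3) = ¼ + 92*(-√121/3) = ¼ + 92*(-⅓*11) = ¼ + 92*(-11/3) = ¼ - 1012/3 = -4045/12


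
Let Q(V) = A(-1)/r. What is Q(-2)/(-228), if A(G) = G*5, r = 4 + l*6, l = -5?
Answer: -5/5928 ≈ -0.00084346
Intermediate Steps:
r = -26 (r = 4 - 5*6 = 4 - 30 = -26)
A(G) = 5*G
Q(V) = 5/26 (Q(V) = (5*(-1))/(-26) = -5*(-1/26) = 5/26)
Q(-2)/(-228) = (5/26)/(-228) = (5/26)*(-1/228) = -5/5928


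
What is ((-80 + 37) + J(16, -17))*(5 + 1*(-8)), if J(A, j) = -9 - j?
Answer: 105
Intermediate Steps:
((-80 + 37) + J(16, -17))*(5 + 1*(-8)) = ((-80 + 37) + (-9 - 1*(-17)))*(5 + 1*(-8)) = (-43 + (-9 + 17))*(5 - 8) = (-43 + 8)*(-3) = -35*(-3) = 105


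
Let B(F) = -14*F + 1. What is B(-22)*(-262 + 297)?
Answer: 10815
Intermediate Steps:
B(F) = 1 - 14*F
B(-22)*(-262 + 297) = (1 - 14*(-22))*(-262 + 297) = (1 + 308)*35 = 309*35 = 10815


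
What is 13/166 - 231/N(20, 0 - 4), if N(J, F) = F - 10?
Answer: 1376/83 ≈ 16.578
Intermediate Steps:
N(J, F) = -10 + F
13/166 - 231/N(20, 0 - 4) = 13/166 - 231/(-10 + (0 - 4)) = 13*(1/166) - 231/(-10 - 4) = 13/166 - 231/(-14) = 13/166 - 231*(-1/14) = 13/166 + 33/2 = 1376/83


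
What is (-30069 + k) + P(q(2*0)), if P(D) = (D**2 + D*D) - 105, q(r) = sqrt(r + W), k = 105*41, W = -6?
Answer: -25881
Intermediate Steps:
k = 4305
q(r) = sqrt(-6 + r) (q(r) = sqrt(r - 6) = sqrt(-6 + r))
P(D) = -105 + 2*D**2 (P(D) = (D**2 + D**2) - 105 = 2*D**2 - 105 = -105 + 2*D**2)
(-30069 + k) + P(q(2*0)) = (-30069 + 4305) + (-105 + 2*(sqrt(-6 + 2*0))**2) = -25764 + (-105 + 2*(sqrt(-6 + 0))**2) = -25764 + (-105 + 2*(sqrt(-6))**2) = -25764 + (-105 + 2*(I*sqrt(6))**2) = -25764 + (-105 + 2*(-6)) = -25764 + (-105 - 12) = -25764 - 117 = -25881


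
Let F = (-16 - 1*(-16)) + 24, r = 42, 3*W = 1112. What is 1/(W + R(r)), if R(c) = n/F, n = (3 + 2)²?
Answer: 24/8921 ≈ 0.0026903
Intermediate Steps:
W = 1112/3 (W = (⅓)*1112 = 1112/3 ≈ 370.67)
n = 25 (n = 5² = 25)
F = 24 (F = (-16 + 16) + 24 = 0 + 24 = 24)
R(c) = 25/24
1/(W + R(r)) = 1/(1112/3 + 25/24) = 1/(8921/24) = 24/8921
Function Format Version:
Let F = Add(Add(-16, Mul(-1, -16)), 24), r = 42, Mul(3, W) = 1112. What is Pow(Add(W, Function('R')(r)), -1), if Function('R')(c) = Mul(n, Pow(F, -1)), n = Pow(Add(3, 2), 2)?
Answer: Rational(24, 8921) ≈ 0.0026903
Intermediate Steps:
W = Rational(1112, 3) (W = Mul(Rational(1, 3), 1112) = Rational(1112, 3) ≈ 370.67)
n = 25 (n = Pow(5, 2) = 25)
F = 24 (F = Add(Add(-16, 16), 24) = Add(0, 24) = 24)
Function('R')(c) = Rational(25, 24) (Function('R')(c) = Mul(25, Pow(24, -1)) = Mul(25, Rational(1, 24)) = Rational(25, 24))
Pow(Add(W, Function('R')(r)), -1) = Pow(Add(Rational(1112, 3), Rational(25, 24)), -1) = Pow(Rational(8921, 24), -1) = Rational(24, 8921)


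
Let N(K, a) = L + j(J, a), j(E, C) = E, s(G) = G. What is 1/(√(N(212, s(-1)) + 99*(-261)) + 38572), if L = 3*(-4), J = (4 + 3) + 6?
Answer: 19286/743912511 - I*√25838/1487825022 ≈ 2.5925e-5 - 1.0804e-7*I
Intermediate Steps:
J = 13 (J = 7 + 6 = 13)
L = -12
N(K, a) = 1 (N(K, a) = -12 + 13 = 1)
1/(√(N(212, s(-1)) + 99*(-261)) + 38572) = 1/(√(1 + 99*(-261)) + 38572) = 1/(√(1 - 25839) + 38572) = 1/(√(-25838) + 38572) = 1/(I*√25838 + 38572) = 1/(38572 + I*√25838)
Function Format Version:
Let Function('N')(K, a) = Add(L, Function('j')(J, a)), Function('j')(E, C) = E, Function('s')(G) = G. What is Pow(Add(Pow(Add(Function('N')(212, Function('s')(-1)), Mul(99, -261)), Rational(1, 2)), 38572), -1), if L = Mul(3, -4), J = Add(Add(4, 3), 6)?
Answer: Add(Rational(19286, 743912511), Mul(Rational(-1, 1487825022), I, Pow(25838, Rational(1, 2)))) ≈ Add(2.5925e-5, Mul(-1.0804e-7, I))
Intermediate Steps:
J = 13 (J = Add(7, 6) = 13)
L = -12
Function('N')(K, a) = 1 (Function('N')(K, a) = Add(-12, 13) = 1)
Pow(Add(Pow(Add(Function('N')(212, Function('s')(-1)), Mul(99, -261)), Rational(1, 2)), 38572), -1) = Pow(Add(Pow(Add(1, Mul(99, -261)), Rational(1, 2)), 38572), -1) = Pow(Add(Pow(Add(1, -25839), Rational(1, 2)), 38572), -1) = Pow(Add(Pow(-25838, Rational(1, 2)), 38572), -1) = Pow(Add(Mul(I, Pow(25838, Rational(1, 2))), 38572), -1) = Pow(Add(38572, Mul(I, Pow(25838, Rational(1, 2)))), -1)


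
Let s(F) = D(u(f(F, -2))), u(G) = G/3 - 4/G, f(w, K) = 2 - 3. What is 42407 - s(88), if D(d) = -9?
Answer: 42416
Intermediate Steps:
f(w, K) = -1
u(G) = -4/G + G/3 (u(G) = G*(⅓) - 4/G = G/3 - 4/G = -4/G + G/3)
s(F) = -9
42407 - s(88) = 42407 - 1*(-9) = 42407 + 9 = 42416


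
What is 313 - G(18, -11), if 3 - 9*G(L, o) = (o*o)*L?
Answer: 1664/3 ≈ 554.67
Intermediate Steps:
G(L, o) = ⅓ - L*o²/9 (G(L, o) = ⅓ - o*o*L/9 = ⅓ - o²*L/9 = ⅓ - L*o²/9)
313 - G(18, -11) = 313 - (⅓ - ⅑*18*(-11)²) = 313 - (⅓ - ⅑*18*121) = 313 - (⅓ - 242) = 313 - 1*(-725/3) = 313 + 725/3 = 1664/3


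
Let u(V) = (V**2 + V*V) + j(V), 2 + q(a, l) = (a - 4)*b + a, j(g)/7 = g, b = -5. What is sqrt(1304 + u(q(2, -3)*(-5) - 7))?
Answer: sqrt(7403) ≈ 86.041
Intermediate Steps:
j(g) = 7*g
q(a, l) = 18 - 4*a (q(a, l) = -2 + ((a - 4)*(-5) + a) = -2 + ((-4 + a)*(-5) + a) = -2 + ((20 - 5*a) + a) = -2 + (20 - 4*a) = 18 - 4*a)
u(V) = 2*V**2 + 7*V (u(V) = (V**2 + V*V) + 7*V = (V**2 + V**2) + 7*V = 2*V**2 + 7*V)
sqrt(1304 + u(q(2, -3)*(-5) - 7)) = sqrt(1304 + ((18 - 4*2)*(-5) - 7)*(7 + 2*((18 - 4*2)*(-5) - 7))) = sqrt(1304 + ((18 - 8)*(-5) - 7)*(7 + 2*((18 - 8)*(-5) - 7))) = sqrt(1304 + (10*(-5) - 7)*(7 + 2*(10*(-5) - 7))) = sqrt(1304 + (-50 - 7)*(7 + 2*(-50 - 7))) = sqrt(1304 - 57*(7 + 2*(-57))) = sqrt(1304 - 57*(7 - 114)) = sqrt(1304 - 57*(-107)) = sqrt(1304 + 6099) = sqrt(7403)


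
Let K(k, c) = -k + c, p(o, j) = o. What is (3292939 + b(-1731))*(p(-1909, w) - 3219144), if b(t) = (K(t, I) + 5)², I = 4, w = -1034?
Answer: -20358791107567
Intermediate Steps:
K(k, c) = c - k
b(t) = (9 - t)² (b(t) = ((4 - t) + 5)² = (9 - t)²)
(3292939 + b(-1731))*(p(-1909, w) - 3219144) = (3292939 + (-9 - 1731)²)*(-1909 - 3219144) = (3292939 + (-1740)²)*(-3221053) = (3292939 + 3027600)*(-3221053) = 6320539*(-3221053) = -20358791107567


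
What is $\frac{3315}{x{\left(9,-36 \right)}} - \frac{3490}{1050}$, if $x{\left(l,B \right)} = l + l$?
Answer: $\frac{12659}{70} \approx 180.84$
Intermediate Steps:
$x{\left(l,B \right)} = 2 l$
$\frac{3315}{x{\left(9,-36 \right)}} - \frac{3490}{1050} = \frac{3315}{2 \cdot 9} - \frac{3490}{1050} = \frac{3315}{18} - \frac{349}{105} = 3315 \cdot \frac{1}{18} - \frac{349}{105} = \frac{1105}{6} - \frac{349}{105} = \frac{12659}{70}$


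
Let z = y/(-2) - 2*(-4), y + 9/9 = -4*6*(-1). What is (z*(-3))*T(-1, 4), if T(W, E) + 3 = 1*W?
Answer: -42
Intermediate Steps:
T(W, E) = -3 + W (T(W, E) = -3 + 1*W = -3 + W)
y = 23 (y = -1 - 4*6*(-1) = -1 - 24*(-1) = -1 + 24 = 23)
z = -7/2 (z = 23/(-2) - 2*(-4) = 23*(-1/2) + 8 = -23/2 + 8 = -7/2 ≈ -3.5000)
(z*(-3))*T(-1, 4) = (-7/2*(-3))*(-3 - 1) = (21/2)*(-4) = -42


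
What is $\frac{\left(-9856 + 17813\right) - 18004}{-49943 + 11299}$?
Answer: $\frac{10047}{38644} \approx 0.25999$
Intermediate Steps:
$\frac{\left(-9856 + 17813\right) - 18004}{-49943 + 11299} = \frac{7957 - 18004}{-38644} = \left(-10047\right) \left(- \frac{1}{38644}\right) = \frac{10047}{38644}$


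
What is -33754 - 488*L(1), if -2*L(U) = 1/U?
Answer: -33510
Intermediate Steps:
L(U) = -1/(2*U)
-33754 - 488*L(1) = -33754 - (-244)/1 = -33754 - (-244) = -33754 - 488*(-1/2) = -33754 + 244 = -33510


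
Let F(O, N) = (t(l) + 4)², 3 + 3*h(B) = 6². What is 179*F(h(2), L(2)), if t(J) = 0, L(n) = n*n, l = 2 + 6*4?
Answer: 2864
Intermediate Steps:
l = 26 (l = 2 + 24 = 26)
L(n) = n²
h(B) = 11 (h(B) = -1 + (⅓)*6² = -1 + (⅓)*36 = -1 + 12 = 11)
F(O, N) = 16 (F(O, N) = (0 + 4)² = 4² = 16)
179*F(h(2), L(2)) = 179*16 = 2864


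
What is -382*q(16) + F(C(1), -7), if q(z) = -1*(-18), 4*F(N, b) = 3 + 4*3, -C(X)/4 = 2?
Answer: -27489/4 ≈ -6872.3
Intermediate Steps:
C(X) = -8 (C(X) = -4*2 = -8)
F(N, b) = 15/4 (F(N, b) = (3 + 4*3)/4 = (3 + 12)/4 = (¼)*15 = 15/4)
q(z) = 18
-382*q(16) + F(C(1), -7) = -382*18 + 15/4 = -6876 + 15/4 = -27489/4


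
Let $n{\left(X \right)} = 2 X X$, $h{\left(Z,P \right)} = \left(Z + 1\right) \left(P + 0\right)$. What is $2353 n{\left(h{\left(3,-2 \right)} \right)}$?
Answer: $301184$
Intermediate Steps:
$h{\left(Z,P \right)} = P \left(1 + Z\right)$ ($h{\left(Z,P \right)} = \left(1 + Z\right) P = P \left(1 + Z\right)$)
$n{\left(X \right)} = 2 X^{2}$
$2353 n{\left(h{\left(3,-2 \right)} \right)} = 2353 \cdot 2 \left(- 2 \left(1 + 3\right)\right)^{2} = 2353 \cdot 2 \left(\left(-2\right) 4\right)^{2} = 2353 \cdot 2 \left(-8\right)^{2} = 2353 \cdot 2 \cdot 64 = 2353 \cdot 128 = 301184$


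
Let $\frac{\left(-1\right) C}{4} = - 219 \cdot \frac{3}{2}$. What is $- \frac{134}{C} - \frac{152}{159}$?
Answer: $- \frac{36839}{34821} \approx -1.058$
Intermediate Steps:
$C = 1314$ ($C = - 4 \left(- 219 \cdot \frac{3}{2}\right) = - 4 \left(- 219 \cdot 3 \cdot \frac{1}{2}\right) = - 4 \left(\left(-219\right) \frac{3}{2}\right) = \left(-4\right) \left(- \frac{657}{2}\right) = 1314$)
$- \frac{134}{C} - \frac{152}{159} = - \frac{134}{1314} - \frac{152}{159} = \left(-134\right) \frac{1}{1314} - \frac{152}{159} = - \frac{67}{657} - \frac{152}{159} = - \frac{36839}{34821}$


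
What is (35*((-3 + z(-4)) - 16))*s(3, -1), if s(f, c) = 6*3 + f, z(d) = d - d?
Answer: -13965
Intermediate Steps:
z(d) = 0
s(f, c) = 18 + f
(35*((-3 + z(-4)) - 16))*s(3, -1) = (35*((-3 + 0) - 16))*(18 + 3) = (35*(-3 - 16))*21 = (35*(-19))*21 = -665*21 = -13965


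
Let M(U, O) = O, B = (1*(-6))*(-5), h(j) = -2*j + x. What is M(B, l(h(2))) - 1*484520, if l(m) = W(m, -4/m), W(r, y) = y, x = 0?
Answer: -484519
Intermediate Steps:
h(j) = -2*j (h(j) = -2*j + 0 = -2*j)
l(m) = -4/m
B = 30 (B = -6*(-5) = 30)
M(B, l(h(2))) - 1*484520 = -4/((-2*2)) - 1*484520 = -4/(-4) - 484520 = -4*(-1/4) - 484520 = 1 - 484520 = -484519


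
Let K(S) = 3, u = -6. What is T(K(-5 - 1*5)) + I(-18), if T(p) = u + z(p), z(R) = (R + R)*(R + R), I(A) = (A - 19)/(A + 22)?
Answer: 83/4 ≈ 20.750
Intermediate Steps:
I(A) = (-19 + A)/(22 + A)
z(R) = 4*R² (z(R) = (2*R)*(2*R) = 4*R²)
T(p) = -6 + 4*p²
T(K(-5 - 1*5)) + I(-18) = (-6 + 4*3²) + (-19 - 18)/(22 - 18) = (-6 + 4*9) - 37/4 = (-6 + 36) + (¼)*(-37) = 30 - 37/4 = 83/4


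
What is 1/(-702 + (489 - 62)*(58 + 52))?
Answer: 1/46268 ≈ 2.1613e-5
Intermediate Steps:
1/(-702 + (489 - 62)*(58 + 52)) = 1/(-702 + 427*110) = 1/(-702 + 46970) = 1/46268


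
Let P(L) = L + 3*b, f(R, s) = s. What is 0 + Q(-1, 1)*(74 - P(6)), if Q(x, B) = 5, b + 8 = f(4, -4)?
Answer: 520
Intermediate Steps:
b = -12 (b = -8 - 4 = -12)
P(L) = -36 + L (P(L) = L + 3*(-12) = L - 36 = -36 + L)
0 + Q(-1, 1)*(74 - P(6)) = 0 + 5*(74 - (-36 + 6)) = 0 + 5*(74 - 1*(-30)) = 0 + 5*(74 + 30) = 0 + 5*104 = 0 + 520 = 520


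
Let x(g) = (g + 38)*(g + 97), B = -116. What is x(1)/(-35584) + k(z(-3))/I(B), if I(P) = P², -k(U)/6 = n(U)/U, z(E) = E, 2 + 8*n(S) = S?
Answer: -1608541/14963072 ≈ -0.10750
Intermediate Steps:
n(S) = -¼ + S/8
k(U) = -6*(-¼ + U/8)/U
x(g) = (38 + g)*(97 + g)
x(1)/(-35584) + k(z(-3))/I(B) = (3686 + 1² + 135*1)/(-35584) + ((¾)*(2 - 1*(-3))/(-3))/((-116)²) = (3686 + 1 + 135)*(-1/35584) + ((¾)*(-⅓)*(2 + 3))/13456 = 3822*(-1/35584) + ((¾)*(-⅓)*5)*(1/13456) = -1911/17792 - 5/4*1/13456 = -1911/17792 - 5/53824 = -1608541/14963072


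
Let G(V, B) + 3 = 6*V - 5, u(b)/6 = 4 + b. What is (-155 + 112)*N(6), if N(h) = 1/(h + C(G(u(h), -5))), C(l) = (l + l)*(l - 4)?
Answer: -43/244998 ≈ -0.00017551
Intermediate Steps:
u(b) = 24 + 6*b (u(b) = 6*(4 + b) = 24 + 6*b)
G(V, B) = -8 + 6*V (G(V, B) = -3 + (6*V - 5) = -3 + (-5 + 6*V) = -8 + 6*V)
C(l) = 2*l*(-4 + l) (C(l) = (2*l)*(-4 + l) = 2*l*(-4 + l))
N(h) = 1/(h + 2*(132 + 36*h)*(136 + 36*h)) (N(h) = 1/(h + 2*(-8 + 6*(24 + 6*h))*(-4 + (-8 + 6*(24 + 6*h)))) = 1/(h + 2*(-8 + (144 + 36*h))*(-4 + (-8 + (144 + 36*h)))) = 1/(h + 2*(136 + 36*h)*(-4 + (136 + 36*h))) = 1/(h + 2*(136 + 36*h)*(132 + 36*h)) = 1/(h + 2*(132 + 36*h)*(136 + 36*h)))
(-155 + 112)*N(6) = (-155 + 112)/(35904 + 2592*6² + 19297*6) = -43/(35904 + 2592*36 + 115782) = -43/(35904 + 93312 + 115782) = -43/244998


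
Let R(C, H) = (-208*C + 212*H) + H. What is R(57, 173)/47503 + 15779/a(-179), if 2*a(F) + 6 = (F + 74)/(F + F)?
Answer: -536626622593/97048629 ≈ -5529.5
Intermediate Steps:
a(F) = -3 + (74 + F)/(4*F) (a(F) = -3 + ((F + 74)/(F + F))/2 = -3 + ((74 + F)/((2*F)))/2 = -3 + ((74 + F)*(1/(2*F)))/2 = -3 + ((74 + F)/(2*F))/2 = -3 + (74 + F)/(4*F))
R(C, H) = -208*C + 213*H
R(57, 173)/47503 + 15779/a(-179) = (-208*57 + 213*173)/47503 + 15779/(((1/4)*(74 - 11*(-179))/(-179))) = (-11856 + 36849)*(1/47503) + 15779/(((1/4)*(-1/179)*(74 + 1969))) = 24993*(1/47503) + 15779/(((1/4)*(-1/179)*2043)) = 24993/47503 + 15779/(-2043/716) = 24993/47503 + 15779*(-716/2043) = 24993/47503 - 11297764/2043 = -536626622593/97048629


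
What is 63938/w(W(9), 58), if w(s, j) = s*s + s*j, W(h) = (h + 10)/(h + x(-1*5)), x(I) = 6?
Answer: 2055150/2413 ≈ 851.70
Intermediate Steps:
W(h) = (10 + h)/(6 + h) (W(h) = (h + 10)/(h + 6) = (10 + h)/(6 + h))
w(s, j) = s² + j*s
63938/w(W(9), 58) = 63938/((((10 + 9)/(6 + 9))*(58 + (10 + 9)/(6 + 9)))) = 63938/(((19/15)*(58 + 19/15))) = 63938/((((1/15)*19)*(58 + (1/15)*19))) = 63938/((19*(58 + 19/15)/15)) = 63938/(((19/15)*(889/15))) = 63938/(16891/225) = 63938*(225/16891) = 2055150/2413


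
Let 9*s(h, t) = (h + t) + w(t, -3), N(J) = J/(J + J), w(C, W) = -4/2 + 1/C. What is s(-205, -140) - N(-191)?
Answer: -49211/1260 ≈ -39.056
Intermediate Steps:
w(C, W) = -2 + 1/C (w(C, W) = -4*1/2 + 1/C = -2 + 1/C)
N(J) = 1/2 (N(J) = J/((2*J)) = (1/(2*J))*J = 1/2)
s(h, t) = -2/9 + h/9 + t/9 + 1/(9*t) (s(h, t) = ((h + t) + (-2 + 1/t))/9 = (-2 + h + t + 1/t)/9 = -2/9 + h/9 + t/9 + 1/(9*t))
s(-205, -140) - N(-191) = (1/9)*(1 - 2*(-140) - 140*(-205 - 140))/(-140) - 1*1/2 = (1/9)*(-1/140)*(1 + 280 - 140*(-345)) - 1/2 = (1/9)*(-1/140)*(1 + 280 + 48300) - 1/2 = (1/9)*(-1/140)*48581 - 1/2 = -48581/1260 - 1/2 = -49211/1260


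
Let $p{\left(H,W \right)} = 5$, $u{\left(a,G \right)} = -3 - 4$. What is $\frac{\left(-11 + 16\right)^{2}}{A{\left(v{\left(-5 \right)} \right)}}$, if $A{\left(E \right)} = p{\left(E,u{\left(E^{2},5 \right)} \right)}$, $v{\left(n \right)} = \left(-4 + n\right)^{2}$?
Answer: $5$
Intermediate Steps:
$u{\left(a,G \right)} = -7$
$A{\left(E \right)} = 5$
$\frac{\left(-11 + 16\right)^{2}}{A{\left(v{\left(-5 \right)} \right)}} = \frac{\left(-11 + 16\right)^{2}}{5} = 5^{2} \cdot \frac{1}{5} = 25 \cdot \frac{1}{5} = 5$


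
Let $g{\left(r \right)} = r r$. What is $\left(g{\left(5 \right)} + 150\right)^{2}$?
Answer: $30625$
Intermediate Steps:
$g{\left(r \right)} = r^{2}$
$\left(g{\left(5 \right)} + 150\right)^{2} = \left(5^{2} + 150\right)^{2} = \left(25 + 150\right)^{2} = 175^{2} = 30625$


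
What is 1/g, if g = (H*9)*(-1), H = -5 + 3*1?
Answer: 1/18 ≈ 0.055556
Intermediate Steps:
H = -2 (H = -5 + 3 = -2)
g = 18 (g = -2*9*(-1) = -18*(-1) = 18)
1/g = 1/18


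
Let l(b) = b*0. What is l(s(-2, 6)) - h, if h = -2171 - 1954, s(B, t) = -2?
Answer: 4125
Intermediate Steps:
l(b) = 0
h = -4125
l(s(-2, 6)) - h = 0 - 1*(-4125) = 0 + 4125 = 4125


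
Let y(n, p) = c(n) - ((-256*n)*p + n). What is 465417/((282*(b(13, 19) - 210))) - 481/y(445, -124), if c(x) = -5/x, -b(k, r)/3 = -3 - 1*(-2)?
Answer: -16254111566116/2038648267209 ≈ -7.9730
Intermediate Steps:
b(k, r) = 3 (b(k, r) = -3*(-3 - 1*(-2)) = -3*(-3 + 2) = -3*(-1) = 3)
y(n, p) = -n - 5/n + 256*n*p (y(n, p) = -5/n - ((-256*n)*p + n) = -5/n - (-256*n*p + n) = -5/n - (n - 256*n*p) = -5/n + (-n + 256*n*p) = -n - 5/n + 256*n*p)
465417/((282*(b(13, 19) - 210))) - 481/y(445, -124) = 465417/((282*(3 - 210))) - 481/(-1*445 - 5/445 + 256*445*(-124)) = 465417/((282*(-207))) - 481/(-445 - 5*1/445 - 14126080) = 465417/(-58374) - 481/(-445 - 1/89 - 14126080) = 465417*(-1/58374) - 481/(-1257260726/89) = -51713/6486 - 481*(-89/1257260726) = -51713/6486 + 42809/1257260726 = -16254111566116/2038648267209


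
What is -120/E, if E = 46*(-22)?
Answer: 30/253 ≈ 0.11858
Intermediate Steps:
E = -1012
-120/E = -120/(-1012) = -120*(-1/1012) = 30/253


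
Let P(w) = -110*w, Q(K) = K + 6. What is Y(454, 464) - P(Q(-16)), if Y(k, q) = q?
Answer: -636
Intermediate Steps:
Q(K) = 6 + K
Y(454, 464) - P(Q(-16)) = 464 - (-110)*(6 - 16) = 464 - (-110)*(-10) = 464 - 1*1100 = 464 - 1100 = -636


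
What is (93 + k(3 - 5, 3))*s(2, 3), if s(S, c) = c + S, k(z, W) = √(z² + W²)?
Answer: 465 + 5*√13 ≈ 483.03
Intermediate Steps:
k(z, W) = √(W² + z²)
s(S, c) = S + c
(93 + k(3 - 5, 3))*s(2, 3) = (93 + √(3² + (3 - 5)²))*(2 + 3) = (93 + √(9 + (-2)²))*5 = (93 + √(9 + 4))*5 = (93 + √13)*5 = 465 + 5*√13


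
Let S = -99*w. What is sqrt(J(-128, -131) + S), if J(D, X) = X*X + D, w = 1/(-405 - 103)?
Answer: sqrt(1098913601)/254 ≈ 130.51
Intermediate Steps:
w = -1/508 (w = 1/(-508) = -1/508 ≈ -0.0019685)
J(D, X) = D + X**2 (J(D, X) = X**2 + D = D + X**2)
S = 99/508 (S = -99*(-1/508) = 99/508 ≈ 0.19488)
sqrt(J(-128, -131) + S) = sqrt((-128 + (-131)**2) + 99/508) = sqrt((-128 + 17161) + 99/508) = sqrt(17033 + 99/508) = sqrt(8652863/508) = sqrt(1098913601)/254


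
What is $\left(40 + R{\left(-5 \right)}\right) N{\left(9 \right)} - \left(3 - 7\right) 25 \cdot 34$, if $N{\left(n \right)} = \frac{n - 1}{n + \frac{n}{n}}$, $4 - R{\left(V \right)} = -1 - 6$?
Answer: $\frac{17204}{5} \approx 3440.8$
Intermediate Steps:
$R{\left(V \right)} = 11$ ($R{\left(V \right)} = 4 - \left(-1 - 6\right) = 4 - -7 = 4 + 7 = 11$)
$N{\left(n \right)} = \frac{-1 + n}{1 + n}$ ($N{\left(n \right)} = \frac{-1 + n}{n + 1} = \frac{-1 + n}{1 + n}$)
$\left(40 + R{\left(-5 \right)}\right) N{\left(9 \right)} - \left(3 - 7\right) 25 \cdot 34 = \left(40 + 11\right) \frac{-1 + 9}{1 + 9} - \left(3 - 7\right) 25 \cdot 34 = 51 \cdot \frac{1}{10} \cdot 8 - \left(-4\right) 25 \cdot 34 = 51 \cdot \frac{1}{10} \cdot 8 - \left(-100\right) 34 = 51 \cdot \frac{4}{5} - -3400 = \frac{204}{5} + 3400 = \frac{17204}{5}$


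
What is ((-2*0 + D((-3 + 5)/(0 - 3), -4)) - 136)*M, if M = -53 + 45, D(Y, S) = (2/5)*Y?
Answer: 16352/15 ≈ 1090.1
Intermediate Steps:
D(Y, S) = 2*Y/5 (D(Y, S) = (2*(⅕))*Y = 2*Y/5)
M = -8
((-2*0 + D((-3 + 5)/(0 - 3), -4)) - 136)*M = ((-2*0 + 2*((-3 + 5)/(0 - 3))/5) - 136)*(-8) = ((0 + 2*(2/(-3))/5) - 136)*(-8) = ((0 + 2*(2*(-⅓))/5) - 136)*(-8) = ((0 + (⅖)*(-⅔)) - 136)*(-8) = ((0 - 4/15) - 136)*(-8) = (-4/15 - 136)*(-8) = -2044/15*(-8) = 16352/15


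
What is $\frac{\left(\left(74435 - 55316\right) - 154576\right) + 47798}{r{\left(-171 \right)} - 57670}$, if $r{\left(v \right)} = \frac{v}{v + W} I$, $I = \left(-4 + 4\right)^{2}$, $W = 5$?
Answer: $\frac{87659}{57670} \approx 1.52$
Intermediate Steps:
$I = 0$ ($I = 0^{2} = 0$)
$r{\left(v \right)} = 0$ ($r{\left(v \right)} = \frac{v}{v + 5} \cdot 0 = \frac{v}{5 + v} 0 = 0$)
$\frac{\left(\left(74435 - 55316\right) - 154576\right) + 47798}{r{\left(-171 \right)} - 57670} = \frac{\left(\left(74435 - 55316\right) - 154576\right) + 47798}{0 - 57670} = \frac{\left(19119 - 154576\right) + 47798}{-57670} = \left(-135457 + 47798\right) \left(- \frac{1}{57670}\right) = \left(-87659\right) \left(- \frac{1}{57670}\right) = \frac{87659}{57670}$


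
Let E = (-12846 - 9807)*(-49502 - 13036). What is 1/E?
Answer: 1/1416673314 ≈ 7.0588e-10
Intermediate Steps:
E = 1416673314 (E = -22653*(-62538) = 1416673314)
1/E = 1/1416673314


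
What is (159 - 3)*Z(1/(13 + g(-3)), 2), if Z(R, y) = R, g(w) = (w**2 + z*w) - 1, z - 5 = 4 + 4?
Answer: -26/3 ≈ -8.6667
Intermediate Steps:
z = 13 (z = 5 + (4 + 4) = 5 + 8 = 13)
g(w) = -1 + w**2 + 13*w (g(w) = (w**2 + 13*w) - 1 = -1 + w**2 + 13*w)
(159 - 3)*Z(1/(13 + g(-3)), 2) = (159 - 3)/(13 + (-1 + (-3)**2 + 13*(-3))) = 156/(13 + (-1 + 9 - 39)) = 156/(13 - 31) = 156/(-18) = 156*(-1/18) = -26/3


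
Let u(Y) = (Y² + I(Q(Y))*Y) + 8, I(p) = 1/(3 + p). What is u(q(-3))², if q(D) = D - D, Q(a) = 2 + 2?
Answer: 64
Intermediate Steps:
Q(a) = 4
q(D) = 0
u(Y) = 8 + Y² + Y/7 (u(Y) = (Y² + Y/(3 + 4)) + 8 = (Y² + Y/7) + 8 = 8 + Y² + Y/7)
u(q(-3))² = (8 + 0² + (⅐)*0)² = (8 + 0 + 0)² = 8² = 64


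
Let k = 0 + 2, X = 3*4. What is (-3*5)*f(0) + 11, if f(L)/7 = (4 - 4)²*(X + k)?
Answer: 11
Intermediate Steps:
X = 12
k = 2
f(L) = 0 (f(L) = 7*((4 - 4)²*(12 + 2)) = 7*(0²*14) = 7*(0*14) = 7*0 = 0)
(-3*5)*f(0) + 11 = -3*5*0 + 11 = -15*0 + 11 = 0 + 11 = 11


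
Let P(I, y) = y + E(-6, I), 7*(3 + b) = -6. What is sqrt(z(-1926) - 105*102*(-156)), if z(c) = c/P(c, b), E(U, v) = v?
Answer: 7*sqrt(76820942842)/1501 ≈ 1292.6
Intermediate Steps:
b = -27/7 (b = -3 + (1/7)*(-6) = -3 - 6/7 = -27/7 ≈ -3.8571)
P(I, y) = I + y (P(I, y) = y + I = I + y)
z(c) = c/(-27/7 + c) (z(c) = c/(c - 27/7) = c/(-27/7 + c))
sqrt(z(-1926) - 105*102*(-156)) = sqrt(7*(-1926)/(-27 + 7*(-1926)) - 105*102*(-156)) = sqrt(7*(-1926)/(-27 - 13482) - 10710*(-156)) = sqrt(7*(-1926)/(-13509) + 1670760) = sqrt(7*(-1926)*(-1/13509) + 1670760) = sqrt(1498/1501 + 1670760) = sqrt(2507812258/1501) = 7*sqrt(76820942842)/1501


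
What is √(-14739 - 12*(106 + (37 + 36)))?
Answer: I*√16887 ≈ 129.95*I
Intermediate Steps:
√(-14739 - 12*(106 + (37 + 36))) = √(-14739 - 12*(106 + 73)) = √(-14739 - 12*179) = √(-14739 - 2148) = √(-16887) = I*√16887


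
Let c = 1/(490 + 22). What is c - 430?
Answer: -220159/512 ≈ -430.00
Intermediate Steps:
c = 1/512 ≈ 0.0019531
c - 430 = 1/512 - 430 = -220159/512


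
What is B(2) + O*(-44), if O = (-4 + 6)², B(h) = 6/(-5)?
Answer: -886/5 ≈ -177.20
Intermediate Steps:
B(h) = -6/5 (B(h) = 6*(-⅕) = -6/5)
O = 4 (O = 2² = 4)
B(2) + O*(-44) = -6/5 + 4*(-44) = -6/5 - 176 = -886/5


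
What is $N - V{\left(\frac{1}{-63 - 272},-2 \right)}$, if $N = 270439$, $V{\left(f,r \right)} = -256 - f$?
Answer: $\frac{90682824}{335} \approx 2.707 \cdot 10^{5}$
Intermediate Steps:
$N - V{\left(\frac{1}{-63 - 272},-2 \right)} = 270439 - \left(-256 - \frac{1}{-63 - 272}\right) = 270439 - \left(-256 - \frac{1}{-335}\right) = 270439 - \left(-256 - - \frac{1}{335}\right) = 270439 - \left(-256 + \frac{1}{335}\right) = 270439 - - \frac{85759}{335} = 270439 + \frac{85759}{335} = \frac{90682824}{335}$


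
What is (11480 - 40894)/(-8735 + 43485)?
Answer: -14707/17375 ≈ -0.84645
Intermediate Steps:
(11480 - 40894)/(-8735 + 43485) = -29414/34750 = -29414*1/34750 = -14707/17375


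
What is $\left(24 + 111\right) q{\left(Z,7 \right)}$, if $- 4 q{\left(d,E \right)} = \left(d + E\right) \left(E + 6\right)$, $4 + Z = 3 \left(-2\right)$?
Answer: $\frac{5265}{4} \approx 1316.3$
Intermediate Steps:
$Z = -10$ ($Z = -4 + 3 \left(-2\right) = -4 - 6 = -10$)
$q{\left(d,E \right)} = - \frac{\left(6 + E\right) \left(E + d\right)}{4}$ ($q{\left(d,E \right)} = - \frac{\left(d + E\right) \left(E + 6\right)}{4} = - \frac{\left(E + d\right) \left(6 + E\right)}{4} = - \frac{\left(6 + E\right) \left(E + d\right)}{4}$)
$\left(24 + 111\right) q{\left(Z,7 \right)} = \left(24 + 111\right) \left(\left(- \frac{3}{2}\right) 7 - -15 - \frac{7^{2}}{4} - \frac{7}{4} \left(-10\right)\right) = 135 \left(- \frac{21}{2} + 15 - \frac{49}{4} + \frac{35}{2}\right) = 135 \cdot \frac{39}{4} = \frac{5265}{4}$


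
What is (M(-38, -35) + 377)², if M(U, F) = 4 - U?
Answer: 175561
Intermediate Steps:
(M(-38, -35) + 377)² = ((4 - 1*(-38)) + 377)² = ((4 + 38) + 377)² = (42 + 377)² = 419² = 175561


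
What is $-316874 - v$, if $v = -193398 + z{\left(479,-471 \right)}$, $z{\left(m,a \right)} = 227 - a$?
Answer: $-124174$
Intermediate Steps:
$v = -192700$ ($v = -193398 + \left(227 - -471\right) = -193398 + \left(227 + 471\right) = -193398 + 698 = -192700$)
$-316874 - v = -316874 - -192700 = -316874 + 192700 = -124174$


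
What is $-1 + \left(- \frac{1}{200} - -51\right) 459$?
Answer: $\frac{4681141}{200} \approx 23406.0$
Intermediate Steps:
$-1 + \left(- \frac{1}{200} - -51\right) 459 = -1 + \left(\left(-1\right) \frac{1}{200} + 51\right) 459 = -1 + \left(- \frac{1}{200} + 51\right) 459 = -1 + \frac{10199}{200} \cdot 459 = -1 + \frac{4681341}{200} = \frac{4681141}{200}$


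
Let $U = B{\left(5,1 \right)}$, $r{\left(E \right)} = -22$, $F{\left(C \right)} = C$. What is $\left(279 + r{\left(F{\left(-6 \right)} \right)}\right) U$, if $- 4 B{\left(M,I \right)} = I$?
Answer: $- \frac{257}{4} \approx -64.25$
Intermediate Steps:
$B{\left(M,I \right)} = - \frac{I}{4}$
$U = - \frac{1}{4}$ ($U = \left(- \frac{1}{4}\right) 1 = - \frac{1}{4} \approx -0.25$)
$\left(279 + r{\left(F{\left(-6 \right)} \right)}\right) U = \left(279 - 22\right) \left(- \frac{1}{4}\right) = 257 \left(- \frac{1}{4}\right) = - \frac{257}{4}$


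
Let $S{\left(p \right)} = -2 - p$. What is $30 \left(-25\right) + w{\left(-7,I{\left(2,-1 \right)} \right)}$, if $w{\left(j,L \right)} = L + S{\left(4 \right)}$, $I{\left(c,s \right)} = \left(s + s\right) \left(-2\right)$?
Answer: $-752$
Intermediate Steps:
$I{\left(c,s \right)} = - 4 s$ ($I{\left(c,s \right)} = 2 s \left(-2\right) = - 4 s$)
$w{\left(j,L \right)} = -6 + L$ ($w{\left(j,L \right)} = L - 6 = -6 + L$)
$30 \left(-25\right) + w{\left(-7,I{\left(2,-1 \right)} \right)} = 30 \left(-25\right) - 2 = -750 + \left(-6 + 4\right) = -750 - 2 = -752$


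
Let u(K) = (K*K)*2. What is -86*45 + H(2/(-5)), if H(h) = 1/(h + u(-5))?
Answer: -959755/248 ≈ -3870.0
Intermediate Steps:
u(K) = 2*K² (u(K) = K²*2 = 2*K²)
H(h) = 1/(50 + h) (H(h) = 1/(h + 2*(-5)²) = 1/(h + 2*25) = 1/(h + 50) = 1/(50 + h))
-86*45 + H(2/(-5)) = -86*45 + 1/(50 + 2/(-5)) = -3870 + 1/(50 + 2*(-⅕)) = -3870 + 1/(50 - ⅖) = -3870 + 1/(248/5) = -3870 + 5/248 = -959755/248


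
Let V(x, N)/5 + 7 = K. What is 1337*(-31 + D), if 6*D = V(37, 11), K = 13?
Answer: -34762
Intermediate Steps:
V(x, N) = 30 (V(x, N) = -35 + 5*13 = -35 + 65 = 30)
D = 5 (D = (1/6)*30 = 5)
1337*(-31 + D) = 1337*(-31 + 5) = 1337*(-26) = -34762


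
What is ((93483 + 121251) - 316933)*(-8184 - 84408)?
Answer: 9462809808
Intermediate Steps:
((93483 + 121251) - 316933)*(-8184 - 84408) = (214734 - 316933)*(-92592) = -102199*(-92592) = 9462809808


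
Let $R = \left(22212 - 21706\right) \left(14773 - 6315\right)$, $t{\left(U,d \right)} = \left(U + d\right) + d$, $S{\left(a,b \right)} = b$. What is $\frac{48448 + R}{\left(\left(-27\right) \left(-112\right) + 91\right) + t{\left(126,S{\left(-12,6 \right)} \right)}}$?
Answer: $\frac{4328196}{3253} \approx 1330.5$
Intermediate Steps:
$t{\left(U,d \right)} = U + 2 d$
$R = 4279748$ ($R = 506 \cdot 8458 = 4279748$)
$\frac{48448 + R}{\left(\left(-27\right) \left(-112\right) + 91\right) + t{\left(126,S{\left(-12,6 \right)} \right)}} = \frac{48448 + 4279748}{\left(\left(-27\right) \left(-112\right) + 91\right) + \left(126 + 2 \cdot 6\right)} = \frac{4328196}{\left(3024 + 91\right) + \left(126 + 12\right)} = \frac{4328196}{3115 + 138} = \frac{4328196}{3253}$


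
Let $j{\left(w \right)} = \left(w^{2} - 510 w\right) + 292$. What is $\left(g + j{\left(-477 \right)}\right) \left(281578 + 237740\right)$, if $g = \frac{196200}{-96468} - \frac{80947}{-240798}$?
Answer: $\frac{78929667237082315455}{322629187} \approx 2.4465 \cdot 10^{11}$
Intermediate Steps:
$j{\left(w \right)} = 292 + w^{2} - 510 w$
$g = - \frac{3286314367}{1935775122}$ ($g = 196200 \left(- \frac{1}{96468}\right) - - \frac{80947}{240798} = - \frac{16350}{8039} + \frac{80947}{240798} = - \frac{3286314367}{1935775122} \approx -1.6977$)
$\left(g + j{\left(-477 \right)}\right) \left(281578 + 237740\right) = \left(- \frac{3286314367}{1935775122} + \left(292 + \left(-477\right)^{2} - -243270\right)\right) \left(281578 + 237740\right) = \left(- \frac{3286314367}{1935775122} + \left(292 + 227529 + 243270\right)\right) 519318 = \left(- \frac{3286314367}{1935775122} + 471091\right) 519318 = \frac{911922951683735}{1935775122} \cdot 519318 = \frac{78929667237082315455}{322629187}$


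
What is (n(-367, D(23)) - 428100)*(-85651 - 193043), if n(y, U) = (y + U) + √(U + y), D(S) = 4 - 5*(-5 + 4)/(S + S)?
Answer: 2746430851671/23 - 139347*I*√767878/23 ≈ 1.1941e+11 - 5.309e+6*I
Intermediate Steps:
D(S) = 4 + 5/(2*S) (D(S) = 4 - (-5)/(2*S) = 4 + 5/(2*S))
n(y, U) = U + y + √(U + y) (n(y, U) = (U + y) + √(U + y) = U + y + √(U + y))
(n(-367, D(23)) - 428100)*(-85651 - 193043) = (((4 + (5/2)/23) - 367 + √((4 + (5/2)/23) - 367)) - 428100)*(-85651 - 193043) = (((4 + (5/2)*(1/23)) - 367 + √((4 + (5/2)*(1/23)) - 367)) - 428100)*(-278694) = (((4 + 5/46) - 367 + √((4 + 5/46) - 367)) - 428100)*(-278694) = ((189/46 - 367 + √(189/46 - 367)) - 428100)*(-278694) = ((189/46 - 367 + √(-16693/46)) - 428100)*(-278694) = ((189/46 - 367 + I*√767878/46) - 428100)*(-278694) = ((-16693/46 + I*√767878/46) - 428100)*(-278694) = (-19709293/46 + I*√767878/46)*(-278694) = 2746430851671/23 - 139347*I*√767878/23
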